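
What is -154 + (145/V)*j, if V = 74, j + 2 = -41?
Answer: -17631/74 ≈ -238.26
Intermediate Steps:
j = -43 (j = -2 - 41 = -43)
-154 + (145/V)*j = -154 + (145/74)*(-43) = -154 - 6235/74 = -17631/74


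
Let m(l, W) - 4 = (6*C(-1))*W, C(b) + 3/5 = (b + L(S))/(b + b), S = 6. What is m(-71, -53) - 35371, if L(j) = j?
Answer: -171906/5 ≈ -34381.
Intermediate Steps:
C(b) = -⅗ + (6 + b)/(2*b) (C(b) = -⅗ + (b + 6)/(b + b) = -⅗ + (6 + b)/((2*b)) = -⅗ + (6 + b)*(1/(2*b)) = -⅗ + (6 + b)/(2*b))
m(l, W) = 4 - 93*W/5 (m(l, W) = 4 + (6*((⅒)*(30 - 1*(-1))/(-1)))*W = 4 + (6*((⅒)*(-1)*(30 + 1)))*W = 4 + (6*((⅒)*(-1)*31))*W = 4 + (6*(-31/10))*W = 4 - 93*W/5)
m(-71, -53) - 35371 = (4 - 93/5*(-53)) - 35371 = (4 + 4929/5) - 35371 = 4949/5 - 35371 = -171906/5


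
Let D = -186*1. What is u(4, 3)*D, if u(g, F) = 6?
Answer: -1116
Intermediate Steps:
D = -186
u(4, 3)*D = 6*(-186) = -1116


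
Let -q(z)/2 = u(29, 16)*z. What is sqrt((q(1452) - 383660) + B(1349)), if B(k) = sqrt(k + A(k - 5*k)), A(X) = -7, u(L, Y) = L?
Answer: sqrt(-467876 + sqrt(1342)) ≈ 683.99*I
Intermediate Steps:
q(z) = -58*z
B(k) = sqrt(-7 + k) (B(k) = sqrt(k - 7) = sqrt(-7 + k))
sqrt((q(1452) - 383660) + B(1349)) = sqrt((-58*1452 - 383660) + sqrt(-7 + 1349)) = sqrt((-84216 - 383660) + sqrt(1342)) = sqrt(-467876 + sqrt(1342))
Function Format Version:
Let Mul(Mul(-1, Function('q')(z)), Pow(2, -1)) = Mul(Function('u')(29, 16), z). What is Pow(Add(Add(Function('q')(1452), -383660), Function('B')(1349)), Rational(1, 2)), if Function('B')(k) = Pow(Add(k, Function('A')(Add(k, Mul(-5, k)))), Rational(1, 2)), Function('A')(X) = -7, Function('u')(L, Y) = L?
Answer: Pow(Add(-467876, Pow(1342, Rational(1, 2))), Rational(1, 2)) ≈ Mul(683.99, I)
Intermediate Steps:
Function('q')(z) = Mul(-58, z) (Function('q')(z) = Mul(-2, Mul(29, z)) = Mul(-58, z))
Function('B')(k) = Pow(Add(-7, k), Rational(1, 2)) (Function('B')(k) = Pow(Add(k, -7), Rational(1, 2)) = Pow(Add(-7, k), Rational(1, 2)))
Pow(Add(Add(Function('q')(1452), -383660), Function('B')(1349)), Rational(1, 2)) = Pow(Add(Add(Mul(-58, 1452), -383660), Pow(Add(-7, 1349), Rational(1, 2))), Rational(1, 2)) = Pow(Add(Add(-84216, -383660), Pow(1342, Rational(1, 2))), Rational(1, 2)) = Pow(Add(-467876, Pow(1342, Rational(1, 2))), Rational(1, 2))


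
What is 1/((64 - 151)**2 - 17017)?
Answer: -1/9448 ≈ -0.00010584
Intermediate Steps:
1/((64 - 151)**2 - 17017) = 1/((-87)**2 - 17017) = 1/(7569 - 17017) = 1/(-9448) = -1/9448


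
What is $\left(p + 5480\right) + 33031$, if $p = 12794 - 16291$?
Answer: $35014$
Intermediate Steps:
$p = -3497$ ($p = 12794 - 16291 = -3497$)
$\left(p + 5480\right) + 33031 = \left(-3497 + 5480\right) + 33031 = 1983 + 33031 = 35014$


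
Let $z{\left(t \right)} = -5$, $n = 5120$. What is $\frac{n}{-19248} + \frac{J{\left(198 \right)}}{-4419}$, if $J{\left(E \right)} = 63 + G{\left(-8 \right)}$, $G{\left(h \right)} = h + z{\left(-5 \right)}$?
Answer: $- \frac{491410}{1772019} \approx -0.27732$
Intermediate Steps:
$G{\left(h \right)} = -5 + h$ ($G{\left(h \right)} = h - 5 = -5 + h$)
$J{\left(E \right)} = 50$ ($J{\left(E \right)} = 63 - 13 = 50$)
$\frac{n}{-19248} + \frac{J{\left(198 \right)}}{-4419} = \frac{5120}{-19248} + \frac{50}{-4419} = 5120 \left(- \frac{1}{19248}\right) + 50 \left(- \frac{1}{4419}\right) = - \frac{320}{1203} - \frac{50}{4419} = - \frac{491410}{1772019}$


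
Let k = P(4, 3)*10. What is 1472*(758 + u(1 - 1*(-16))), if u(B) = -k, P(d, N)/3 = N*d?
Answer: 585856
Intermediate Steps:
P(d, N) = 3*N*d (P(d, N) = 3*(N*d) = 3*N*d)
k = 360 (k = (3*3*4)*10 = 36*10 = 360)
u(B) = -360 (u(B) = -1*360 = -360)
1472*(758 + u(1 - 1*(-16))) = 1472*(758 - 360) = 1472*398 = 585856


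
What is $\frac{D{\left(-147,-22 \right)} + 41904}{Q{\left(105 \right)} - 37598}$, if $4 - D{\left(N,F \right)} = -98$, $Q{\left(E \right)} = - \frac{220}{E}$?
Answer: $- \frac{441063}{394801} \approx -1.1172$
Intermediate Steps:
$D{\left(N,F \right)} = 102$ ($D{\left(N,F \right)} = 4 - -98 = 4 + 98 = 102$)
$\frac{D{\left(-147,-22 \right)} + 41904}{Q{\left(105 \right)} - 37598} = \frac{102 + 41904}{- \frac{220}{105} - 37598} = \frac{42006}{\left(-220\right) \frac{1}{105} - 37598} = \frac{42006}{- \frac{44}{21} - 37598} = \frac{42006}{- \frac{789602}{21}} = 42006 \left(- \frac{21}{789602}\right) = - \frac{441063}{394801}$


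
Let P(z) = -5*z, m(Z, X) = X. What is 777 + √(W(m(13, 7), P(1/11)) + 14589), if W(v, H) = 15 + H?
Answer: 777 + √1767029/11 ≈ 897.84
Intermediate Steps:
777 + √(W(m(13, 7), P(1/11)) + 14589) = 777 + √((15 - 5/11) + 14589) = 777 + √(160/11 + 14589) = 777 + √(160639/11) = 777 + √1767029/11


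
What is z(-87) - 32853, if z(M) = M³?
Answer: -691356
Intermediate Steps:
z(-87) - 32853 = (-87)³ - 32853 = -658503 - 32853 = -691356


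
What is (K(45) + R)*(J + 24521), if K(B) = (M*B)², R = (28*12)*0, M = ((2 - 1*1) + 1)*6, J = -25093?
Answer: -166795200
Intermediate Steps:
M = 12 (M = ((2 - 1) + 1)*6 = (1 + 1)*6 = 2*6 = 12)
R = 0 (R = 336*0 = 0)
K(B) = 144*B² (K(B) = (12*B)² = 144*B²)
(K(45) + R)*(J + 24521) = (144*45² + 0)*(-25093 + 24521) = (144*2025 + 0)*(-572) = (291600 + 0)*(-572) = 291600*(-572) = -166795200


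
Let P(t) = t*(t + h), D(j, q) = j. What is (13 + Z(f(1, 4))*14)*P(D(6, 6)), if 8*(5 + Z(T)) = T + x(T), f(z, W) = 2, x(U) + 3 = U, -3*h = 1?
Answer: -3757/2 ≈ -1878.5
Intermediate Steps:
h = -⅓ (h = -⅓*1 = -⅓ ≈ -0.33333)
x(U) = -3 + U
P(t) = t*(-⅓ + t) (P(t) = t*(t - ⅓) = t*(-⅓ + t))
Z(T) = -43/8 + T/4 (Z(T) = -5 + (T + (-3 + T))/8 = -5 + (-3 + 2*T)/8 = -5 + (-3/8 + T/4) = -43/8 + T/4)
(13 + Z(f(1, 4))*14)*P(D(6, 6)) = (13 + (-43/8 + (¼)*2)*14)*(6*(-⅓ + 6)) = (13 + (-43/8 + ½)*14)*(6*(17/3)) = (13 - 39/8*14)*34 = (13 - 273/4)*34 = -221/4*34 = -3757/2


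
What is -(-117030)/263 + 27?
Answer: 124131/263 ≈ 471.98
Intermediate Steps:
-(-117030)/263 + 27 = -415*(-282/263) + 27 = 117030/263 + 27 = 124131/263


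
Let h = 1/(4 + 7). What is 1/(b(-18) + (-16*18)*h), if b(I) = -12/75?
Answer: -275/7244 ≈ -0.037962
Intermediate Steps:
h = 1/11 ≈ 0.090909
b(I) = -4/25 (b(I) = -12*1/75 = -4/25)
1/(b(-18) + (-16*18)*h) = 1/(-4/25 - 16*18*(1/11)) = 1/(-4/25 - 288*1/11) = 1/(-4/25 - 288/11) = 1/(-7244/275) = -275/7244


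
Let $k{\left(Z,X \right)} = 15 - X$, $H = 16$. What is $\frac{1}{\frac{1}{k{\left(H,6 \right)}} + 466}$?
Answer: $\frac{9}{4195} \approx 0.0021454$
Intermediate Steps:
$\frac{1}{\frac{1}{k{\left(H,6 \right)}} + 466} = \frac{1}{\frac{1}{15 - 6} + 466} = \frac{1}{\frac{1}{9} + 466} = \frac{1}{\frac{4195}{9}} = \frac{9}{4195}$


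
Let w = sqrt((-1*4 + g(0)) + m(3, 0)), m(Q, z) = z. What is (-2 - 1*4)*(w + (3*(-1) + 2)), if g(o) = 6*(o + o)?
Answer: 6 - 12*I ≈ 6.0 - 12.0*I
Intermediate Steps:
g(o) = 12*o (g(o) = 6*(2*o) = 12*o)
w = 2*I (w = sqrt((-1*4 + 12*0) + 0) = sqrt((-4 + 0) + 0) = sqrt(-4 + 0) = sqrt(-4) = 2*I ≈ 2.0*I)
(-2 - 1*4)*(w + (3*(-1) + 2)) = (-2 - 1*4)*(2*I + (3*(-1) + 2)) = (-2 - 4)*(2*I + (-3 + 2)) = -6*(2*I - 1) = -6*(-1 + 2*I) = 6 - 12*I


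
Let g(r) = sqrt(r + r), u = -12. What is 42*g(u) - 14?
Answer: -14 + 84*I*sqrt(6) ≈ -14.0 + 205.76*I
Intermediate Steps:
g(r) = sqrt(2)*sqrt(r) (g(r) = sqrt(2*r) = sqrt(2)*sqrt(r))
42*g(u) - 14 = 42*(sqrt(2)*sqrt(-12)) - 14 = 42*(sqrt(2)*(2*I*sqrt(3))) - 14 = 42*(2*I*sqrt(6)) - 14 = 84*I*sqrt(6) - 14 = -14 + 84*I*sqrt(6)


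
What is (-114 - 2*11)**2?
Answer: 18496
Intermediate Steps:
(-114 - 2*11)**2 = (-114 - 22)**2 = (-136)**2 = 18496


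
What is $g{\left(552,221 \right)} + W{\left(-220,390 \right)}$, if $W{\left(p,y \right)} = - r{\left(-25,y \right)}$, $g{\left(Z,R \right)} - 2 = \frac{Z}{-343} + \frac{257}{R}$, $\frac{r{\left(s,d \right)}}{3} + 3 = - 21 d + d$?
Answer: $\frac{1774590192}{75803} \approx 23411.0$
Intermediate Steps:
$r{\left(s,d \right)} = -9 - 60 d$ ($r{\left(s,d \right)} = -9 + 3 \left(- 21 d + d\right) = -9 + 3 \left(- 20 d\right) = -9 - 60 d$)
$g{\left(Z,R \right)} = 2 + \frac{257}{R} - \frac{Z}{343}$ ($g{\left(Z,R \right)} = 2 + \left(\frac{Z}{-343} + \frac{257}{R}\right) = 2 + \left(Z \left(- \frac{1}{343}\right) + \frac{257}{R}\right) = 2 - \left(- \frac{257}{R} + \frac{Z}{343}\right) = 2 + \frac{257}{R} - \frac{Z}{343}$)
$W{\left(p,y \right)} = 9 + 60 y$ ($W{\left(p,y \right)} = - (-9 - 60 y) = 9 + 60 y$)
$g{\left(552,221 \right)} + W{\left(-220,390 \right)} = \left(2 + \frac{257}{221} - \frac{552}{343}\right) + \left(9 + 60 \cdot 390\right) = \left(2 + 257 \cdot \frac{1}{221} - \frac{552}{343}\right) + \left(9 + 23400\right) = \left(2 + \frac{257}{221} - \frac{552}{343}\right) + 23409 = \frac{117765}{75803} + 23409 = \frac{1774590192}{75803}$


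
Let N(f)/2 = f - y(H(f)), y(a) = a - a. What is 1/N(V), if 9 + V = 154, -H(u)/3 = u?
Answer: 1/290 ≈ 0.0034483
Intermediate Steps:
H(u) = -3*u
y(a) = 0
V = 145 (V = -9 + 154 = 145)
N(f) = 2*f (N(f) = 2*(f - 1*0) = 2*(f + 0) = 2*f)
1/N(V) = 1/(2*145) = 1/290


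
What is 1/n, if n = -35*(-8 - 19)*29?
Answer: 1/27405 ≈ 3.6490e-5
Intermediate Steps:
n = 27405 (n = -35*(-27)*29 = 945*29 = 27405)
1/n = 1/27405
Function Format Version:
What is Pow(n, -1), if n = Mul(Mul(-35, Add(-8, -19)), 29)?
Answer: Rational(1, 27405) ≈ 3.6490e-5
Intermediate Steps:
n = 27405 (n = Mul(Mul(-35, -27), 29) = Mul(945, 29) = 27405)
Pow(n, -1) = Pow(27405, -1) = Rational(1, 27405)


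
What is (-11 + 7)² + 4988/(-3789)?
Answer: 55636/3789 ≈ 14.684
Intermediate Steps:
(-11 + 7)² + 4988/(-3789) = (-4)² + 4988*(-1/3789) = 16 - 4988/3789 = 55636/3789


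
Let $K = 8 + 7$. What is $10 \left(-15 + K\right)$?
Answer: $0$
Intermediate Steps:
$K = 15$
$10 \left(-15 + K\right) = 10 \left(-15 + 15\right) = 10 \cdot 0 = 0$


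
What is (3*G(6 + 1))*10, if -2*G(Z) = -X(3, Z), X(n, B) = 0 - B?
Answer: -105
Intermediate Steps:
X(n, B) = -B
G(Z) = -Z/2 (G(Z) = -(-1)*(-Z)/2 = -Z/2)
(3*G(6 + 1))*10 = (3*(-(6 + 1)/2))*10 = (3*(-½*7))*10 = (3*(-7/2))*10 = -21/2*10 = -105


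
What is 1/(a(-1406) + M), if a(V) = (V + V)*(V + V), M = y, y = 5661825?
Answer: 1/13569169 ≈ 7.3696e-8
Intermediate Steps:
M = 5661825
a(V) = 4*V² (a(V) = (2*V)*(2*V) = 4*V²)
1/(a(-1406) + M) = 1/(4*(-1406)² + 5661825) = 1/(4*1976836 + 5661825) = 1/(7907344 + 5661825) = 1/13569169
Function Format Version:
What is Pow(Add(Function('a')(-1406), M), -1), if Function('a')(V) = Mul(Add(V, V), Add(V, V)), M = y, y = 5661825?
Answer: Rational(1, 13569169) ≈ 7.3696e-8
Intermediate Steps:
M = 5661825
Function('a')(V) = Mul(4, Pow(V, 2)) (Function('a')(V) = Mul(Mul(2, V), Mul(2, V)) = Mul(4, Pow(V, 2)))
Pow(Add(Function('a')(-1406), M), -1) = Pow(Add(Mul(4, Pow(-1406, 2)), 5661825), -1) = Pow(Add(Mul(4, 1976836), 5661825), -1) = Pow(Add(7907344, 5661825), -1) = Pow(13569169, -1) = Rational(1, 13569169)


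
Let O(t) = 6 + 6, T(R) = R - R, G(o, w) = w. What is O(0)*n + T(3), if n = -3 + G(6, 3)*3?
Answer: 72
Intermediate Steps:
T(R) = 0
O(t) = 12
n = 6 (n = -3 + 3*3 = -3 + 9 = 6)
O(0)*n + T(3) = 12*6 + 0 = 72 + 0 = 72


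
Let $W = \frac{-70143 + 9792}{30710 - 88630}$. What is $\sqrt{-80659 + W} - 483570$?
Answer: $-483570 + \frac{i \sqrt{4227896580745}}{7240} \approx -4.8357 \cdot 10^{5} + 284.0 i$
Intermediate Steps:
$W = \frac{60351}{57920}$ ($W = - \frac{60351}{-57920} = \left(-60351\right) \left(- \frac{1}{57920}\right) = \frac{60351}{57920} \approx 1.042$)
$\sqrt{-80659 + W} - 483570 = \sqrt{-80659 + \frac{60351}{57920}} - 483570 = \sqrt{- \frac{4671708929}{57920}} - 483570 = \frac{i \sqrt{4227896580745}}{7240} - 483570 = -483570 + \frac{i \sqrt{4227896580745}}{7240}$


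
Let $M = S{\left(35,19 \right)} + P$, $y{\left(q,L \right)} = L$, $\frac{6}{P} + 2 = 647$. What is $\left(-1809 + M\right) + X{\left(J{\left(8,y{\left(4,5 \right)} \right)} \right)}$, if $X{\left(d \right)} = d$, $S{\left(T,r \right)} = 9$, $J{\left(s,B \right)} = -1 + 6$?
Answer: $- \frac{385923}{215} \approx -1795.0$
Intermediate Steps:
$P = \frac{2}{215}$ ($P = \frac{6}{-2 + 647} = \frac{6}{645} = 6 \cdot \frac{1}{645} = \frac{2}{215} \approx 0.0093023$)
$J{\left(s,B \right)} = 5$
$M = \frac{1937}{215}$ ($M = 9 + \frac{2}{215} = \frac{1937}{215} \approx 9.0093$)
$\left(-1809 + M\right) + X{\left(J{\left(8,y{\left(4,5 \right)} \right)} \right)} = \left(-1809 + \frac{1937}{215}\right) + 5 = - \frac{386998}{215} + 5 = - \frac{385923}{215}$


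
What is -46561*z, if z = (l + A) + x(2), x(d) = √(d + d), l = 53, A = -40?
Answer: -698415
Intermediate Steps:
x(d) = √2*√d (x(d) = √(2*d) = √2*√d)
z = 15 (z = (53 - 40) + √2*√2 = 13 + 2 = 15)
-46561*z = -46561*15 = -698415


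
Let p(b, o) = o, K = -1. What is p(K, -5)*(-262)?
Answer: 1310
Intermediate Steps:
p(K, -5)*(-262) = -5*(-262) = 1310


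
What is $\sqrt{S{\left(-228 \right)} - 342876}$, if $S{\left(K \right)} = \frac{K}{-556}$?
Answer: $\frac{3 i \sqrt{736077697}}{139} \approx 585.56 i$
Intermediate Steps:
$S{\left(K \right)} = - \frac{K}{556}$ ($S{\left(K \right)} = K \left(- \frac{1}{556}\right) = - \frac{K}{556}$)
$\sqrt{S{\left(-228 \right)} - 342876} = \sqrt{\left(- \frac{1}{556}\right) \left(-228\right) - 342876} = \sqrt{\frac{57}{139} - 342876} = \sqrt{- \frac{47659707}{139}} = \frac{3 i \sqrt{736077697}}{139}$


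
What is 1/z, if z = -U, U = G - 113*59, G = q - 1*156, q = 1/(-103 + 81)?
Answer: 22/150107 ≈ 0.00014656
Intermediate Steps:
q = -1/22 (q = 1/(-22) = -1/22 ≈ -0.045455)
G = -3433/22 (G = -1/22 - 1*156 = -1/22 - 156 = -3433/22 ≈ -156.05)
U = -150107/22 (U = -3433/22 - 113*59 = -3433/22 - 6667 = -150107/22 ≈ -6823.0)
z = 150107/22 (z = -1*(-150107/22) = 150107/22 ≈ 6823.0)
1/z = 1/(150107/22) = 22/150107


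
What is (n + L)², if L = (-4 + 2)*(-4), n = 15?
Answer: 529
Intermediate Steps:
L = 8 (L = -2*(-4) = 8)
(n + L)² = (15 + 8)² = 23² = 529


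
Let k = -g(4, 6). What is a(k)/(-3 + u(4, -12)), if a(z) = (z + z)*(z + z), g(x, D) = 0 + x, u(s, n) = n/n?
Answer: -32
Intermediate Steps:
u(s, n) = 1
g(x, D) = x
k = -4 (k = -1*4 = -4)
a(z) = 4*z**2 (a(z) = (2*z)*(2*z) = 4*z**2)
a(k)/(-3 + u(4, -12)) = (4*(-4)**2)/(-3 + 1) = (4*16)/(-2) = -1/2*64 = -32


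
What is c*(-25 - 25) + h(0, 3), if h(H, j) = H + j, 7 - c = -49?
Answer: -2797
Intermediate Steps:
c = 56 (c = 7 - 1*(-49) = 7 + 49 = 56)
c*(-25 - 25) + h(0, 3) = 56*(-25 - 25) + (0 + 3) = 56*(-50) + 3 = -2800 + 3 = -2797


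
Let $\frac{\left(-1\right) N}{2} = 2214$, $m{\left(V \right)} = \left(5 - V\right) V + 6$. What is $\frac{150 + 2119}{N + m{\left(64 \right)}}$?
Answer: $- \frac{2269}{8198} \approx -0.27677$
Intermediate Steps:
$m{\left(V \right)} = 6 + V \left(5 - V\right)$ ($m{\left(V \right)} = V \left(5 - V\right) + 6 = 6 + V \left(5 - V\right)$)
$N = -4428$ ($N = \left(-2\right) 2214 = -4428$)
$\frac{150 + 2119}{N + m{\left(64 \right)}} = \frac{150 + 2119}{-4428 + \left(6 - 64^{2} + 5 \cdot 64\right)} = \frac{2269}{-4428 + \left(6 - 4096 + 320\right)} = \frac{2269}{-4428 - 3770} = \frac{2269}{-8198} = 2269 \left(- \frac{1}{8198}\right) = - \frac{2269}{8198}$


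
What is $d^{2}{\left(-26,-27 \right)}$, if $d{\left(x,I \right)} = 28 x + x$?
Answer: $568516$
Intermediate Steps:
$d{\left(x,I \right)} = 29 x$
$d^{2}{\left(-26,-27 \right)} = \left(29 \left(-26\right)\right)^{2} = \left(-754\right)^{2} = 568516$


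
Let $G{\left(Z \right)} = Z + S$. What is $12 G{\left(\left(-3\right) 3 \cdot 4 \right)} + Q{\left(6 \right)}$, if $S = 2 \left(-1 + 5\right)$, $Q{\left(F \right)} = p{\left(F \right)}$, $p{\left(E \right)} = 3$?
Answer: $-333$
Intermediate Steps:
$Q{\left(F \right)} = 3$
$S = 8$ ($S = 2 \cdot 4 = 8$)
$G{\left(Z \right)} = 8 + Z$ ($G{\left(Z \right)} = Z + 8 = 8 + Z$)
$12 G{\left(\left(-3\right) 3 \cdot 4 \right)} + Q{\left(6 \right)} = 12 \left(8 + \left(-3\right) 3 \cdot 4\right) + 3 = 12 \left(8 - 36\right) + 3 = 12 \left(-28\right) + 3 = -336 + 3 = -333$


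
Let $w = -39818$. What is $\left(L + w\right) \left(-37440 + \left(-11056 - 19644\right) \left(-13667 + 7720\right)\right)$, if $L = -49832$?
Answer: $-16364303989000$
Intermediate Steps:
$\left(L + w\right) \left(-37440 + \left(-11056 - 19644\right) \left(-13667 + 7720\right)\right) = \left(-49832 - 39818\right) \left(-37440 + \left(-11056 - 19644\right) \left(-13667 + 7720\right)\right) = - 89650 \left(-37440 - -182572900\right) = - 89650 \left(-37440 + 182572900\right) = \left(-89650\right) 182535460 = -16364303989000$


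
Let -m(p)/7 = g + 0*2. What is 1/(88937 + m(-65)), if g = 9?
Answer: 1/88874 ≈ 1.1252e-5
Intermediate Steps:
m(p) = -63 (m(p) = -7*(9 + 0*2) = -7*(9 + 0) = -7*9 = -63)
1/(88937 + m(-65)) = 1/(88937 - 63) = 1/88874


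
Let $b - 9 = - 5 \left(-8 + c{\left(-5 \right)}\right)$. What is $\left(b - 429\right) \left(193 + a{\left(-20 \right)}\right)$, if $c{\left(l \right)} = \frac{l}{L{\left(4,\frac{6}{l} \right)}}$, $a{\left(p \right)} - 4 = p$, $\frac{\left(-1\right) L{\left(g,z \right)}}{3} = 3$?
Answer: $- \frac{203255}{3} \approx -67752.0$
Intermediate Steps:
$L{\left(g,z \right)} = -9$ ($L{\left(g,z \right)} = \left(-3\right) 3 = -9$)
$a{\left(p \right)} = 4 + p$
$c{\left(l \right)} = - \frac{l}{9}$ ($c{\left(l \right)} = \frac{l}{-9} = l \left(- \frac{1}{9}\right) = - \frac{l}{9}$)
$b = \frac{416}{9}$ ($b = 9 - 5 \left(-8 - - \frac{5}{9}\right) = 9 - 5 \left(-8 + \frac{5}{9}\right) = 9 - - \frac{335}{9} = 9 + \frac{335}{9} = \frac{416}{9} \approx 46.222$)
$\left(b - 429\right) \left(193 + a{\left(-20 \right)}\right) = \left(\frac{416}{9} - 429\right) \left(193 + \left(4 - 20\right)\right) = - \frac{3445 \left(193 - 16\right)}{9} = \left(- \frac{3445}{9}\right) 177 = - \frac{203255}{3}$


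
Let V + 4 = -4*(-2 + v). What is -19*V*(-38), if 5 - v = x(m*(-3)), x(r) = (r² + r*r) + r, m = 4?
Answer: 785536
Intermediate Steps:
x(r) = r + 2*r² (x(r) = (r² + r²) + r = 2*r² + r = r + 2*r²)
v = -271 (v = 5 - 4*(-3)*(1 + 2*(4*(-3))) = 5 - (-12)*(1 + 2*(-12)) = 5 - (-12)*(1 - 24) = 5 - (-12)*(-23) = 5 - 1*276 = 5 - 276 = -271)
V = 1088 (V = -4 - 4*(-2 - 271) = -4 - 4*(-273) = -4 + 1092 = 1088)
-19*V*(-38) = -19*1088*(-38) = -20672*(-38) = 785536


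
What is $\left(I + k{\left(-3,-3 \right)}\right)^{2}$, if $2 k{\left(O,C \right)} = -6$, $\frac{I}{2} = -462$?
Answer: $859329$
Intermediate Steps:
$I = -924$ ($I = 2 \left(-462\right) = -924$)
$k{\left(O,C \right)} = -3$ ($k{\left(O,C \right)} = \frac{1}{2} \left(-6\right) = -3$)
$\left(I + k{\left(-3,-3 \right)}\right)^{2} = \left(-924 - 3\right)^{2} = \left(-927\right)^{2} = 859329$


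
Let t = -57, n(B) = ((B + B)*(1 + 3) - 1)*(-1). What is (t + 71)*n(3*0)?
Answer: 14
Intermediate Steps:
n(B) = 1 - 8*B (n(B) = ((2*B)*4 - 1)*(-1) = (8*B - 1)*(-1) = (-1 + 8*B)*(-1) = 1 - 8*B)
(t + 71)*n(3*0) = (-57 + 71)*(1 - 24*0) = 14*(1 - 8*0) = 14*(1 + 0) = 14*1 = 14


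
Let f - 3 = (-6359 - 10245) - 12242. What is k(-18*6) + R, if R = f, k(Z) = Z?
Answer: -28951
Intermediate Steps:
f = -28843 (f = 3 + ((-6359 - 10245) - 12242) = 3 + (-16604 - 12242) = 3 - 28846 = -28843)
R = -28843
k(-18*6) + R = -18*6 - 28843 = -108 - 28843 = -28951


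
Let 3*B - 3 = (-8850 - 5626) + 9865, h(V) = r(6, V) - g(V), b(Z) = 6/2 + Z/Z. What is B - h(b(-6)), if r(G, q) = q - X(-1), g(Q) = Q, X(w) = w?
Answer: -1537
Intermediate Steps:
r(G, q) = 1 + q (r(G, q) = q - 1*(-1) = q + 1 = 1 + q)
b(Z) = 4 (b(Z) = 6*(½) + 1 = 3 + 1 = 4)
h(V) = 1 (h(V) = (1 + V) - V = 1)
B = -1536 (B = 1 + ((-8850 - 5626) + 9865)/3 = 1 + (-14476 + 9865)/3 = 1 + (⅓)*(-4611) = 1 - 1537 = -1536)
B - h(b(-6)) = -1536 - 1*1 = -1536 - 1 = -1537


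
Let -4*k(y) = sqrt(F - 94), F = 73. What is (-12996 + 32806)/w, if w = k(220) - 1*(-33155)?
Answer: 10508808800/17588064421 + 79240*I*sqrt(21)/17588064421 ≈ 0.5975 + 2.0646e-5*I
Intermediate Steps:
k(y) = -I*sqrt(21)/4 (k(y) = -sqrt(73 - 94)/4 = -I*sqrt(21)/4)
w = 33155 - I*sqrt(21)/4 (w = -I*sqrt(21)/4 - 1*(-33155) = -I*sqrt(21)/4 + 33155 = 33155 - I*sqrt(21)/4 ≈ 33155.0 - 1.1456*I)
(-12996 + 32806)/w = (-12996 + 32806)/(33155 - I*sqrt(21)/4) = 19810/(33155 - I*sqrt(21)/4)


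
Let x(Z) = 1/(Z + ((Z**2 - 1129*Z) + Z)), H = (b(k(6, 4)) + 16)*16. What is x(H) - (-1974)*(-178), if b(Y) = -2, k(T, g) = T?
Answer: -71072717185/202272 ≈ -3.5137e+5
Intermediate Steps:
H = 224 (H = (-2 + 16)*16 = 14*16 = 224)
x(Z) = 1/(Z**2 - 1127*Z) (x(Z) = 1/(Z + (Z**2 - 1128*Z)) = 1/(Z**2 - 1127*Z))
x(H) - (-1974)*(-178) = 1/(224*(-1127 + 224)) - (-1974)*(-178) = (1/224)/(-903) - 1*351372 = (1/224)*(-1/903) - 351372 = -1/202272 - 351372 = -71072717185/202272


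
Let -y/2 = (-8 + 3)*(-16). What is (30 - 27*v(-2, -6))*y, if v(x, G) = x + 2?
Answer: -4800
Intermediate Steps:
v(x, G) = 2 + x
y = -160 (y = -2*(-8 + 3)*(-16) = -(-10)*(-16) = -2*80 = -160)
(30 - 27*v(-2, -6))*y = (30 - 27*(2 - 2))*(-160) = (30 - 27*0)*(-160) = (30 + 0)*(-160) = 30*(-160) = -4800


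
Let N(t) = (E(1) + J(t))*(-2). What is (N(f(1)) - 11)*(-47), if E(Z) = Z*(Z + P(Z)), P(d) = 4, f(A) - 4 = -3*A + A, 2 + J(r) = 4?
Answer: 1175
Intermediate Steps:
J(r) = 2 (J(r) = -2 + 4 = 2)
f(A) = 4 - 2*A (f(A) = 4 + (-3*A + A) = 4 - 2*A)
E(Z) = Z*(4 + Z) (E(Z) = Z*(Z + 4) = Z*(4 + Z))
N(t) = -14 (N(t) = (1*(4 + 1) + 2)*(-2) = (1*5 + 2)*(-2) = (5 + 2)*(-2) = 7*(-2) = -14)
(N(f(1)) - 11)*(-47) = (-14 - 11)*(-47) = -25*(-47) = 1175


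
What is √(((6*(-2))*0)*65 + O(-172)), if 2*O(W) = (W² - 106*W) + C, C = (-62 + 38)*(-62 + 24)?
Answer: 2*√6091 ≈ 156.09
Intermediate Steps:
C = 912 (C = -24*(-38) = 912)
O(W) = 456 + W²/2 - 53*W (O(W) = ((W² - 106*W) + 912)/2 = (912 + W² - 106*W)/2 = 456 + W²/2 - 53*W)
√(((6*(-2))*0)*65 + O(-172)) = √(((6*(-2))*0)*65 + (456 + (½)*(-172)² - 53*(-172))) = √(-12*0*65 + (456 + (½)*29584 + 9116)) = √(0*65 + (456 + 14792 + 9116)) = √(0 + 24364) = √24364 = 2*√6091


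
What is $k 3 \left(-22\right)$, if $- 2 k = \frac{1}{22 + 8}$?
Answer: $\frac{11}{10} \approx 1.1$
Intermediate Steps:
$k = - \frac{1}{60}$ ($k = - \frac{1}{2 \left(22 + 8\right)} = - \frac{1}{2 \cdot 30} = \left(- \frac{1}{2}\right) \frac{1}{30} = - \frac{1}{60} \approx -0.016667$)
$k 3 \left(-22\right) = \left(- \frac{1}{60}\right) 3 \left(-22\right) = \left(- \frac{1}{20}\right) \left(-22\right) = \frac{11}{10}$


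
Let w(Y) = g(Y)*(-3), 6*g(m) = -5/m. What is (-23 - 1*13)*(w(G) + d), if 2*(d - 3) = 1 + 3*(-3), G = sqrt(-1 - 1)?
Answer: 36 + 45*I*sqrt(2) ≈ 36.0 + 63.64*I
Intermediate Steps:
g(m) = -5/(6*m) (g(m) = (-5/m)/6 = -5/(6*m))
G = I*sqrt(2) (G = sqrt(-2) = I*sqrt(2) ≈ 1.4142*I)
d = -1 (d = 3 + (1 + 3*(-3))/2 = 3 + (1 - 9)/2 = 3 + (1/2)*(-8) = 3 - 4 = -1)
w(Y) = 5/(2*Y) (w(Y) = -5/(6*Y)*(-3) = 5/(2*Y))
(-23 - 1*13)*(w(G) + d) = (-23 - 1*13)*(5/(2*((I*sqrt(2)))) - 1) = (-23 - 13)*(5*(-I*sqrt(2)/2)/2 - 1) = -36*(-5*I*sqrt(2)/4 - 1) = -36*(-1 - 5*I*sqrt(2)/4) = 36 + 45*I*sqrt(2)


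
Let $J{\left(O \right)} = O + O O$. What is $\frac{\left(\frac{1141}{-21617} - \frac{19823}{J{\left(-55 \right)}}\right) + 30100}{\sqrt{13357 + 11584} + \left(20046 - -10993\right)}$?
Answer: $\frac{59969304898420121}{61852330888504200} - \frac{13524441325073 \sqrt{509}}{61852330888504200} \approx 0.96462$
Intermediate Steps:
$J{\left(O \right)} = O + O^{2}$
$\frac{\left(\frac{1141}{-21617} - \frac{19823}{J{\left(-55 \right)}}\right) + 30100}{\sqrt{13357 + 11584} + \left(20046 - -10993\right)} = \frac{\left(\frac{1141}{-21617} - \frac{19823}{\left(-55\right) \left(1 - 55\right)}\right) + 30100}{\sqrt{13357 + 11584} + \left(20046 - -10993\right)} = \frac{\left(1141 \left(- \frac{1}{21617}\right) - \frac{19823}{\left(-55\right) \left(-54\right)}\right) + 30100}{\sqrt{24941} + \left(20046 + 10993\right)} = \frac{\left(- \frac{1141}{21617} - \frac{19823}{2970}\right) + 30100}{7 \sqrt{509} + 31039} = \frac{\left(- \frac{1141}{21617} - \frac{19823}{2970}\right) + 30100}{31039 + 7 \sqrt{509}} = \frac{- \frac{431902561}{64202490} + 30100}{31039 + 7 \sqrt{509}} = \frac{1932063046439}{64202490 \left(31039 + 7 \sqrt{509}\right)}$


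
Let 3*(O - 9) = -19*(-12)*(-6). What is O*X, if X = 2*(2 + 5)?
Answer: -6258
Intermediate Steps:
X = 14 (X = 2*7 = 14)
O = -447 (O = 9 + (-19*(-12)*(-6))/3 = 9 + (228*(-6))/3 = 9 + (1/3)*(-1368) = 9 - 456 = -447)
O*X = -447*14 = -6258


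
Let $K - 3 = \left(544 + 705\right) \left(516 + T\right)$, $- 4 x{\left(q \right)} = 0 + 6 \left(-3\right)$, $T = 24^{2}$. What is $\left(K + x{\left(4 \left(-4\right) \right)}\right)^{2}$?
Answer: $\frac{7441061964561}{4} \approx 1.8603 \cdot 10^{12}$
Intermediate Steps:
$T = 576$
$x{\left(q \right)} = \frac{9}{2}$ ($x{\left(q \right)} = - \frac{0 + 6 \left(-3\right)}{4} = - \frac{0 - 18}{4} = \left(- \frac{1}{4}\right) \left(-18\right) = \frac{9}{2}$)
$K = 1363911$ ($K = 3 + \left(544 + 705\right) \left(516 + 576\right) = 3 + 1249 \cdot 1092 = 3 + 1363908 = 1363911$)
$\left(K + x{\left(4 \left(-4\right) \right)}\right)^{2} = \left(1363911 + \frac{9}{2}\right)^{2} = \left(\frac{2727831}{2}\right)^{2} = \frac{7441061964561}{4}$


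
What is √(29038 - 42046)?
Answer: 4*I*√813 ≈ 114.05*I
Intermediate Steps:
√(29038 - 42046) = √(-13008) = 4*I*√813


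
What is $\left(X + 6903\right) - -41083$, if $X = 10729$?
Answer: $58715$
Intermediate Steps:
$\left(X + 6903\right) - -41083 = \left(10729 + 6903\right) - -41083 = 17632 + 41083 = 58715$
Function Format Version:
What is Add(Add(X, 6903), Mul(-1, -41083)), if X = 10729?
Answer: 58715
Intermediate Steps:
Add(Add(X, 6903), Mul(-1, -41083)) = Add(Add(10729, 6903), Mul(-1, -41083)) = Add(17632, 41083) = 58715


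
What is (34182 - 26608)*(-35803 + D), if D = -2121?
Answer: -287236376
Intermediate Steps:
(34182 - 26608)*(-35803 + D) = (34182 - 26608)*(-35803 - 2121) = 7574*(-37924) = -287236376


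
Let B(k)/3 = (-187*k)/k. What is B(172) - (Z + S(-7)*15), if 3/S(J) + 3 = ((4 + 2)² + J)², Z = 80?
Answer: -537203/838 ≈ -641.05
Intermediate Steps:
B(k) = -561 (B(k) = 3*((-187*k)/k) = 3*(-187) = -561)
S(J) = 3/(-3 + (36 + J)²) (S(J) = 3/(-3 + ((4 + 2)² + J)²) = 3/(-3 + (6² + J)²) = 3/(-3 + (36 + J)²))
B(172) - (Z + S(-7)*15) = -561 - (80 + (3/(-3 + (36 - 7)²))*15) = -561 - (80 + (3/(-3 + 29²))*15) = -561 - (80 + (3/(-3 + 841))*15) = -561 - (80 + (3/838)*15) = -561 - (80 + 45/838) = -561 - 1*67085/838 = -561 - 67085/838 = -537203/838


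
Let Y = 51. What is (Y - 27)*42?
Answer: 1008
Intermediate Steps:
(Y - 27)*42 = (51 - 27)*42 = 24*42 = 1008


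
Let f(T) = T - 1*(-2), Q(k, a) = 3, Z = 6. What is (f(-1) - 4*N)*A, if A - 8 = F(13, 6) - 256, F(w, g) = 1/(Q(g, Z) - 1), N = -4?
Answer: -8415/2 ≈ -4207.5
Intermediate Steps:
f(T) = 2 + T (f(T) = T + 2 = 2 + T)
F(w, g) = ½ (F(w, g) = 1/(3 - 1) = 1/2 = ½)
A = -495/2 (A = 8 + (½ - 256) = 8 - 511/2 = -495/2 ≈ -247.50)
(f(-1) - 4*N)*A = ((2 - 1) - 4*(-4))*(-495/2) = (1 + 16)*(-495/2) = 17*(-495/2) = -8415/2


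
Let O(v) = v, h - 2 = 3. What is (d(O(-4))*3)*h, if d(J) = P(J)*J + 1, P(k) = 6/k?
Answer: 105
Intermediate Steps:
h = 5 (h = 2 + 3 = 5)
d(J) = 7 (d(J) = (6/J)*J + 1 = 6 + 1 = 7)
(d(O(-4))*3)*h = (7*3)*5 = 21*5 = 105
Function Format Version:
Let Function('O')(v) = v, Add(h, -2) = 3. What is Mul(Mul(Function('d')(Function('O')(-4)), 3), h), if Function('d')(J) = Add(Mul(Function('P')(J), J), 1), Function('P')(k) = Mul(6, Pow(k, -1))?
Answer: 105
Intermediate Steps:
h = 5 (h = Add(2, 3) = 5)
Function('d')(J) = 7 (Function('d')(J) = Add(Mul(Mul(6, Pow(J, -1)), J), 1) = Add(6, 1) = 7)
Mul(Mul(Function('d')(Function('O')(-4)), 3), h) = Mul(Mul(7, 3), 5) = Mul(21, 5) = 105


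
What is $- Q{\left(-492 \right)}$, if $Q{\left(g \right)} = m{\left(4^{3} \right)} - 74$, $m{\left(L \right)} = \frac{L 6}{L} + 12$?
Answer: $56$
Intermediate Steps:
$m{\left(L \right)} = 18$ ($m{\left(L \right)} = \frac{6 L}{L} + 12 = 6 + 12 = 18$)
$Q{\left(g \right)} = -56$ ($Q{\left(g \right)} = 18 - 74 = -56$)
$- Q{\left(-492 \right)} = \left(-1\right) \left(-56\right) = 56$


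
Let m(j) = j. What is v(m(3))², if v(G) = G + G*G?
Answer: 144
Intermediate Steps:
v(G) = G + G²
v(m(3))² = (3*(1 + 3))² = (3*4)² = 12² = 144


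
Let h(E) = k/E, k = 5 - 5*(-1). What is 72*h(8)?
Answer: 90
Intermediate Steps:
k = 10 (k = 5 + 5 = 10)
h(E) = 10/E
72*h(8) = 72*(10/8) = 72*(10*(1/8)) = 72*(5/4) = 90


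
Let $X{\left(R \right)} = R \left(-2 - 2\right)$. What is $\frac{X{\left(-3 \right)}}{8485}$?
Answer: $\frac{12}{8485} \approx 0.0014143$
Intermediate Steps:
$X{\left(R \right)} = - 4 R$ ($X{\left(R \right)} = R \left(-4\right) = - 4 R$)
$\frac{X{\left(-3 \right)}}{8485} = \frac{\left(-4\right) \left(-3\right)}{8485} = 12 \cdot \frac{1}{8485} = \frac{12}{8485}$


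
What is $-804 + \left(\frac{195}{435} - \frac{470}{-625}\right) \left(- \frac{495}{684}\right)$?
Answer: $- \frac{2334119}{2900} \approx -804.87$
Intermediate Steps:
$-804 + \left(\frac{195}{435} - \frac{470}{-625}\right) \left(- \frac{495}{684}\right) = -804 + \left(195 \cdot \frac{1}{435} - - \frac{94}{125}\right) \left(\left(-495\right) \frac{1}{684}\right) = -804 + \left(\frac{13}{29} + \frac{94}{125}\right) \left(- \frac{55}{76}\right) = -804 + \frac{4351}{3625} \left(- \frac{55}{76}\right) = -804 - \frac{2519}{2900} = - \frac{2334119}{2900}$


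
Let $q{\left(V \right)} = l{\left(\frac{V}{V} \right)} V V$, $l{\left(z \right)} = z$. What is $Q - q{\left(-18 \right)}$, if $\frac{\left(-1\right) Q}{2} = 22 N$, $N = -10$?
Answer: $116$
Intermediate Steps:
$q{\left(V \right)} = V^{2}$ ($q{\left(V \right)} = \frac{V}{V} V V = 1 V V = V V = V^{2}$)
$Q = 440$ ($Q = - 2 \cdot 22 \left(-10\right) = \left(-2\right) \left(-220\right) = 440$)
$Q - q{\left(-18 \right)} = 440 - \left(-18\right)^{2} = 440 - 324 = 116$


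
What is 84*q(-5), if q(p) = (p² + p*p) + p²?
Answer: 6300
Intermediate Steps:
q(p) = 3*p² (q(p) = (p² + p²) + p² = 2*p² + p² = 3*p²)
84*q(-5) = 84*(3*(-5)²) = 84*(3*25) = 84*75 = 6300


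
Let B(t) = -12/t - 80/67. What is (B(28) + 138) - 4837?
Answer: -2204592/469 ≈ -4700.6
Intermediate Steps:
B(t) = -80/67 - 12/t (B(t) = -12/t - 80*1/67 = -12/t - 80/67 = -80/67 - 12/t)
(B(28) + 138) - 4837 = ((-80/67 - 12/28) + 138) - 4837 = ((-80/67 - 12*1/28) + 138) - 4837 = ((-80/67 - 3/7) + 138) - 4837 = (-761/469 + 138) - 4837 = 63961/469 - 4837 = -2204592/469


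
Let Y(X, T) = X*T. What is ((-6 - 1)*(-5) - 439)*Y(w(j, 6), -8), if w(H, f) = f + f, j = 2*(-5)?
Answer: 38784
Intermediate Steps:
j = -10
w(H, f) = 2*f
Y(X, T) = T*X
((-6 - 1)*(-5) - 439)*Y(w(j, 6), -8) = ((-6 - 1)*(-5) - 439)*(-16*6) = (-7*(-5) - 439)*(-8*12) = (35 - 439)*(-96) = -404*(-96) = 38784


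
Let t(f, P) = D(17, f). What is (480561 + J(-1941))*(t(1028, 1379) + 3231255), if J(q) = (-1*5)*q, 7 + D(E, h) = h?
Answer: 1584675025416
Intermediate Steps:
D(E, h) = -7 + h
t(f, P) = -7 + f
J(q) = -5*q
(480561 + J(-1941))*(t(1028, 1379) + 3231255) = (480561 - 5*(-1941))*((-7 + 1028) + 3231255) = (480561 + 9705)*(1021 + 3231255) = 490266*3232276 = 1584675025416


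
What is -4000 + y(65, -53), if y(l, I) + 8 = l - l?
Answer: -4008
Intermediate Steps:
y(l, I) = -8 (y(l, I) = -8 + (l - l) = -8 + 0 = -8)
-4000 + y(65, -53) = -4000 - 8 = -4008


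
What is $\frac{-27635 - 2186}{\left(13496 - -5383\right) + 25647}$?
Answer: $- \frac{29821}{44526} \approx -0.66974$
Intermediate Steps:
$\frac{-27635 - 2186}{\left(13496 - -5383\right) + 25647} = - \frac{29821}{\left(13496 + 5383\right) + 25647} = - \frac{29821}{18879 + 25647} = - \frac{29821}{44526}$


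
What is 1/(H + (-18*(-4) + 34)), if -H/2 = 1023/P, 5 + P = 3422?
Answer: 1139/120052 ≈ 0.0094876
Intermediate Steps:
P = 3417 (P = -5 + 3422 = 3417)
H = -682/1139 (H = -2046/3417 = -2*341/1139 = -682/1139 ≈ -0.59877)
1/(H + (-18*(-4) + 34)) = 1/(-682/1139 + (-18*(-4) + 34)) = 1/(-682/1139 + (72 + 34)) = 1/(-682/1139 + 106) = 1/(120052/1139) = 1139/120052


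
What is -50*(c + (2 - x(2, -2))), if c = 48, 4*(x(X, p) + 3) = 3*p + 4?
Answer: -2675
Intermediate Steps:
x(X, p) = -2 + 3*p/4 (x(X, p) = -3 + (3*p + 4)/4 = -3 + (4 + 3*p)/4 = -3 + (1 + 3*p/4) = -2 + 3*p/4)
-50*(c + (2 - x(2, -2))) = -50*(48 + (2 - (-2 + (¾)*(-2)))) = -50*(48 + (2 - (-2 - 3/2))) = -50*(48 + (2 - 1*(-7/2))) = -50*(48 + (2 + 7/2)) = -50*(48 + 11/2) = -50*107/2 = -2675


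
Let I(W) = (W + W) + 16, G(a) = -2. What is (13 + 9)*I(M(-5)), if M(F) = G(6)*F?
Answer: 792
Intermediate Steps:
M(F) = -2*F
I(W) = 16 + 2*W (I(W) = 2*W + 16 = 16 + 2*W)
(13 + 9)*I(M(-5)) = (13 + 9)*(16 + 2*(-2*(-5))) = 22*(16 + 2*10) = 22*(16 + 20) = 22*36 = 792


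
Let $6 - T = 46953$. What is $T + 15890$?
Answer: $-31057$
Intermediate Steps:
$T = -46947$ ($T = 6 - 46953 = -46947$)
$T + 15890 = -46947 + 15890 = -31057$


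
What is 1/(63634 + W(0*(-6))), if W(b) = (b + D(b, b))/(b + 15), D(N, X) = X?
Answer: 1/63634 ≈ 1.5715e-5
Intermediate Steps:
W(b) = 2*b/(15 + b) (W(b) = (b + b)/(b + 15) = (2*b)/(15 + b) = 2*b/(15 + b))
1/(63634 + W(0*(-6))) = 1/(63634 + 2*(0*(-6))/(15 + 0*(-6))) = 1/(63634 + 2*0/(15 + 0)) = 1/(63634 + 2*0/15) = 1/(63634 + 2*0*(1/15)) = 1/(63634 + 0) = 1/63634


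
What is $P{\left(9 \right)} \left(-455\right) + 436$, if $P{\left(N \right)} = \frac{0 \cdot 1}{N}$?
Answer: $436$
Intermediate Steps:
$P{\left(N \right)} = 0$ ($P{\left(N \right)} = \frac{0}{N} = 0$)
$P{\left(9 \right)} \left(-455\right) + 436 = 0 \left(-455\right) + 436 = 0 + 436 = 436$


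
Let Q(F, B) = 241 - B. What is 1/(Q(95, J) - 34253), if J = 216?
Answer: -1/34228 ≈ -2.9216e-5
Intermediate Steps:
1/(Q(95, J) - 34253) = 1/((241 - 1*216) - 34253) = 1/((241 - 216) - 34253) = 1/(25 - 34253) = 1/(-34228) = -1/34228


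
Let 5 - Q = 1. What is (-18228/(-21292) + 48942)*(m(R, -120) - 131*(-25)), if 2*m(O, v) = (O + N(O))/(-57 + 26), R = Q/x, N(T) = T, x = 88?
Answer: 52899135526257/330026 ≈ 1.6029e+8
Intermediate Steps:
Q = 4 (Q = 5 - 1*1 = 5 - 1 = 4)
R = 1/22 (R = 4/88 = 4*(1/88) = 1/22 ≈ 0.045455)
m(O, v) = -O/31 (m(O, v) = ((O + O)/(-57 + 26))/2 = ((2*O)/(-31))/2 = ((2*O)*(-1/31))/2 = (-2*O/31)/2 = -O/31)
(-18228/(-21292) + 48942)*(m(R, -120) - 131*(-25)) = (-18228/(-21292) + 48942)*(-1/31*1/22 - 131*(-25)) = (-18228*(-1/21292) + 48942)*(-1/682 + 3275) = (4557/5323 + 48942)*(2233549/682) = (260522823/5323)*(2233549/682) = 52899135526257/330026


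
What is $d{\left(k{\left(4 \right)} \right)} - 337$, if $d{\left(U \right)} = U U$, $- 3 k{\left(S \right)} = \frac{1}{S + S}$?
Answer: $- \frac{194111}{576} \approx -337.0$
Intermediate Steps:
$k{\left(S \right)} = - \frac{1}{6 S}$ ($k{\left(S \right)} = - \frac{1}{3 \left(S + S\right)} = - \frac{1}{3 \cdot 2 S} = - \frac{\frac{1}{2} \frac{1}{S}}{3} = - \frac{1}{6 S}$)
$d{\left(U \right)} = U^{2}$
$d{\left(k{\left(4 \right)} \right)} - 337 = \left(- \frac{1}{6 \cdot 4}\right)^{2} - 337 = \left(\left(- \frac{1}{6}\right) \frac{1}{4}\right)^{2} - 337 = \left(- \frac{1}{24}\right)^{2} - 337 = \frac{1}{576} - 337 = - \frac{194111}{576}$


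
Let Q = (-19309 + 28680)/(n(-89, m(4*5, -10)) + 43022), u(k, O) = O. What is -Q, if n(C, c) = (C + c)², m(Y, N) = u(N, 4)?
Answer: -9371/50247 ≈ -0.18650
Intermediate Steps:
m(Y, N) = 4
Q = 9371/50247 (Q = (-19309 + 28680)/((-89 + 4)² + 43022) = 9371/((-85)² + 43022) = 9371/(7225 + 43022) = 9371/50247 ≈ 0.18650)
-Q = -1*9371/50247 = -9371/50247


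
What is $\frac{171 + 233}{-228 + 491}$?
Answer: $\frac{404}{263} \approx 1.5361$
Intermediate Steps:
$\frac{171 + 233}{-228 + 491} = \frac{404}{263}$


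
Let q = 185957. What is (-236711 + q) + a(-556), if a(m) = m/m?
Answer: -50753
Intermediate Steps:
a(m) = 1
(-236711 + q) + a(-556) = (-236711 + 185957) + 1 = -50754 + 1 = -50753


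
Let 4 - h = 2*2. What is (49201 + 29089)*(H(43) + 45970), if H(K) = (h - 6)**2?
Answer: 3601809740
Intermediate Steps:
h = 0 (h = 4 - 2*2 = 4 - 1*4 = 4 - 4 = 0)
H(K) = 36 (H(K) = (0 - 6)**2 = (-6)**2 = 36)
(49201 + 29089)*(H(43) + 45970) = (49201 + 29089)*(36 + 45970) = 78290*46006 = 3601809740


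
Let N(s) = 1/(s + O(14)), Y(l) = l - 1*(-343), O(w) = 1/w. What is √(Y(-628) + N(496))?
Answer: I*√13746314895/6945 ≈ 16.882*I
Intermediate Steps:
Y(l) = 343 + l (Y(l) = l + 343 = 343 + l)
N(s) = 1/(1/14 + s) (N(s) = 1/(s + 1/14) = 1/(1/14 + s))
√(Y(-628) + N(496)) = √((343 - 628) + 14/(1 + 14*496)) = √(-285 + 14/(1 + 6944)) = √(-285 + 14/6945) = √(-1979311/6945) = I*√13746314895/6945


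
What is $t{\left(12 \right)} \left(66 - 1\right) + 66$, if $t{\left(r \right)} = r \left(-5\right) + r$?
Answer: $-3054$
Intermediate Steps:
$t{\left(r \right)} = - 4 r$ ($t{\left(r \right)} = - 5 r + r = - 4 r$)
$t{\left(12 \right)} \left(66 - 1\right) + 66 = \left(-4\right) 12 \left(66 - 1\right) + 66 = \left(-48\right) 65 + 66 = -3120 + 66 = -3054$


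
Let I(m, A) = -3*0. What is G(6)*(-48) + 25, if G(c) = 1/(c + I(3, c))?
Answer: 17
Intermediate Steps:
I(m, A) = 0
G(c) = 1/c (G(c) = 1/(c + 0) = 1/c)
G(6)*(-48) + 25 = -48/6 + 25 = (1/6)*(-48) + 25 = -8 + 25 = 17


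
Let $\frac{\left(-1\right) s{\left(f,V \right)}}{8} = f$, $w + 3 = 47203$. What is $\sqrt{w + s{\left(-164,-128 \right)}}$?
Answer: $8 \sqrt{758} \approx 220.25$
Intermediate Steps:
$w = 47200$ ($w = -3 + 47203 = 47200$)
$s{\left(f,V \right)} = - 8 f$
$\sqrt{w + s{\left(-164,-128 \right)}} = \sqrt{47200 - -1312} = \sqrt{47200 + 1312} = \sqrt{48512} = 8 \sqrt{758}$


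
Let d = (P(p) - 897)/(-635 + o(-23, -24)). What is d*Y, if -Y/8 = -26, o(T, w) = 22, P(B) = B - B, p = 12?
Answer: 186576/613 ≈ 304.37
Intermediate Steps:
P(B) = 0
Y = 208 (Y = -8*(-26) = 208)
d = 897/613 (d = (0 - 897)/(-635 + 22) = -897/(-613) = -897*(-1/613) = 897/613 ≈ 1.4633)
d*Y = (897/613)*208 = 186576/613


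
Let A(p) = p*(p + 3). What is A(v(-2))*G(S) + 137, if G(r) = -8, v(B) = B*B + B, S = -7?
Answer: 57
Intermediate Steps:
v(B) = B + B**2 (v(B) = B**2 + B = B + B**2)
A(p) = p*(3 + p)
A(v(-2))*G(S) + 137 = ((-2*(1 - 2))*(3 - 2*(1 - 2)))*(-8) + 137 = ((-2*(-1))*(3 - 2*(-1)))*(-8) + 137 = (2*(3 + 2))*(-8) + 137 = (2*5)*(-8) + 137 = 10*(-8) + 137 = -80 + 137 = 57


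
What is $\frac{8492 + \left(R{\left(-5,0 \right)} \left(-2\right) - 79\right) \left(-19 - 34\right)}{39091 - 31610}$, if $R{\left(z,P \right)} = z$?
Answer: $\frac{12149}{7481} \approx 1.624$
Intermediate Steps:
$\frac{8492 + \left(R{\left(-5,0 \right)} \left(-2\right) - 79\right) \left(-19 - 34\right)}{39091 - 31610} = \frac{8492 + \left(\left(-5\right) \left(-2\right) - 79\right) \left(-19 - 34\right)}{39091 - 31610} = \frac{8492 + \left(10 - 79\right) \left(-19 - 34\right)}{7481} = \left(8492 - -3657\right) \frac{1}{7481} = \left(8492 + 3657\right) \frac{1}{7481} = 12149 \cdot \frac{1}{7481} = \frac{12149}{7481}$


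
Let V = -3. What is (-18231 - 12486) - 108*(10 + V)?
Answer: -31473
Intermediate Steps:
(-18231 - 12486) - 108*(10 + V) = (-18231 - 12486) - 108*(10 - 3) = -30717 - 108*7 = -30717 - 1*756 = -30717 - 756 = -31473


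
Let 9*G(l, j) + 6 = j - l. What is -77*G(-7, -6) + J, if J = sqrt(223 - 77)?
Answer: 385/9 + sqrt(146) ≈ 54.861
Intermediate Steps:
J = sqrt(146) ≈ 12.083
G(l, j) = -2/3 - l/9 + j/9 (G(l, j) = -2/3 + (j - l)/9 = -2/3 + (-l/9 + j/9) = -2/3 - l/9 + j/9)
-77*G(-7, -6) + J = -77*(-2/3 - 1/9*(-7) + (1/9)*(-6)) + sqrt(146) = -77*(-2/3 + 7/9 - 2/3) + sqrt(146) = -77*(-5/9) + sqrt(146) = 385/9 + sqrt(146)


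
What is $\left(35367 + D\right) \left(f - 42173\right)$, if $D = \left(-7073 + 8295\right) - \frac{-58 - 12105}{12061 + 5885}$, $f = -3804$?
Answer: $- \frac{30190261739789}{17946} \approx -1.6823 \cdot 10^{9}$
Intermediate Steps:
$D = \frac{21942175}{17946}$ ($D = 1222 - - \frac{12163}{17946} = 1222 + \frac{12163}{17946} = \frac{21942175}{17946} \approx 1222.7$)
$\left(35367 + D\right) \left(f - 42173\right) = \left(35367 + \frac{21942175}{17946}\right) \left(-3804 - 42173\right) = \frac{656638357}{17946} \left(-45977\right) = - \frac{30190261739789}{17946}$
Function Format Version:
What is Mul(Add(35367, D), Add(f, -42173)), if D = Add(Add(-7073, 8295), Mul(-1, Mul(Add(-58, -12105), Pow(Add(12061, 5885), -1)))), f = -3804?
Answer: Rational(-30190261739789, 17946) ≈ -1.6823e+9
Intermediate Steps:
D = Rational(21942175, 17946) (D = Add(1222, Mul(-1, Mul(-12163, Pow(17946, -1)))) = Add(1222, Mul(-1, Mul(-12163, Rational(1, 17946)))) = Add(1222, Mul(-1, Rational(-12163, 17946))) = Add(1222, Rational(12163, 17946)) = Rational(21942175, 17946) ≈ 1222.7)
Mul(Add(35367, D), Add(f, -42173)) = Mul(Add(35367, Rational(21942175, 17946)), Add(-3804, -42173)) = Mul(Rational(656638357, 17946), -45977) = Rational(-30190261739789, 17946)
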